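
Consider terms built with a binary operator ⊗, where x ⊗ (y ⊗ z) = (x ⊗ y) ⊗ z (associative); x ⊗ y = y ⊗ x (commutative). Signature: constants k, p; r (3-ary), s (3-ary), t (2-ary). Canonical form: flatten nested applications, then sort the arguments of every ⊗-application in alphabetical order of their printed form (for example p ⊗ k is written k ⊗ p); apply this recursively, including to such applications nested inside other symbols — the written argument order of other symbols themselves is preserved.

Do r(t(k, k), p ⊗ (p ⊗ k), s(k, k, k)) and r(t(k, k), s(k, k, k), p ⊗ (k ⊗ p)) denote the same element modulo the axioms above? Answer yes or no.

Answer: no — r(t(k, k), k ⊗ p ⊗ p, s(k, k, k)) vs r(t(k, k), s(k, k, k), k ⊗ p ⊗ p)

Derivation:
Left:  r(t(k, k), p ⊗ (p ⊗ k), s(k, k, k))
  Work inside:  p ⊗ (p ⊗ k)
  Merge nested applications:  p ⊗ p ⊗ k
  Sort:  k ⊗ p ⊗ p
  Reassemble:  r(t(k, k), k ⊗ p ⊗ p, s(k, k, k))
Right:  r(t(k, k), s(k, k, k), p ⊗ (k ⊗ p))
  Work inside:  p ⊗ (k ⊗ p)
  Merge nested applications:  p ⊗ k ⊗ p
  Order the arguments:  k ⊗ p ⊗ p
  Put back:  r(t(k, k), s(k, k, k), k ⊗ p ⊗ p)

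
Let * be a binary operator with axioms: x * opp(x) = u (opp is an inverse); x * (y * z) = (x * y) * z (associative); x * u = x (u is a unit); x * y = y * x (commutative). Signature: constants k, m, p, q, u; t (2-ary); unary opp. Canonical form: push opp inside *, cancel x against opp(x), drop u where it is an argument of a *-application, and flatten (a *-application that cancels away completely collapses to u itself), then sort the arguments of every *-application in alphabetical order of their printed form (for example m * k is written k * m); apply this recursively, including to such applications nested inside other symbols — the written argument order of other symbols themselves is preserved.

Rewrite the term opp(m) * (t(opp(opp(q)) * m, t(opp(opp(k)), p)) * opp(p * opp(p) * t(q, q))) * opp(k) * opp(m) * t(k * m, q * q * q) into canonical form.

Answer: opp(k) * opp(m) * opp(m) * opp(t(q, q)) * t(k * m, q * q * q) * t(m * q, t(k, p))

Derivation:
Push opp inside:  distribute opp over * and collapse double opp
Inverses cancel:  p cancels
Collect terms:  opp(m) * opp(m) * t(m * q, t(k, p)) * opp(t(q, q)) * opp(k) * t(k * m, q * q * q)
Sort:  opp(k) * opp(m) * opp(m) * opp(t(q, q)) * t(k * m, q * q * q) * t(m * q, t(k, p))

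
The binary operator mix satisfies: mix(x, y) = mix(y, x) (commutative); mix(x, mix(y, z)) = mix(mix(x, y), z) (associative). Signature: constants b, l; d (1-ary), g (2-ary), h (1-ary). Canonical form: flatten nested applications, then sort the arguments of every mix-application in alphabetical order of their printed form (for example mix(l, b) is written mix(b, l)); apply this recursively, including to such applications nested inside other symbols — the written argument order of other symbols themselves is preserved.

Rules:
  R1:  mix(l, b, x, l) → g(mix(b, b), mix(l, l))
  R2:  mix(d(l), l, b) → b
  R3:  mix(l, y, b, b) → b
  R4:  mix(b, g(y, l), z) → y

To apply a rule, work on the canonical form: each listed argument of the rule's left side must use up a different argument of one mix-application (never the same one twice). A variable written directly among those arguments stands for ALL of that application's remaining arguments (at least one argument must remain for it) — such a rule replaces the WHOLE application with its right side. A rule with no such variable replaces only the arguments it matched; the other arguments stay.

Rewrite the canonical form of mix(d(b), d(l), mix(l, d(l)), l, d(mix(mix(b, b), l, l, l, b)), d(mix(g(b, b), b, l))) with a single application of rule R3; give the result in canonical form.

Canonical form:  mix(d(b), d(l), d(l), d(mix(b, b, b, l, l, l)), d(mix(b, g(b, b), l)), l, l)
Match R3:  consume b, b, l;  y := mix(b, l, l)
The extension variable absorbs all remaining arguments, so the whole application is rewritten.
New term:  mix(d(b), d(b), d(l), d(l), d(mix(b, g(b, b), l)), l, l)

Answer: mix(d(b), d(b), d(l), d(l), d(mix(b, g(b, b), l)), l, l)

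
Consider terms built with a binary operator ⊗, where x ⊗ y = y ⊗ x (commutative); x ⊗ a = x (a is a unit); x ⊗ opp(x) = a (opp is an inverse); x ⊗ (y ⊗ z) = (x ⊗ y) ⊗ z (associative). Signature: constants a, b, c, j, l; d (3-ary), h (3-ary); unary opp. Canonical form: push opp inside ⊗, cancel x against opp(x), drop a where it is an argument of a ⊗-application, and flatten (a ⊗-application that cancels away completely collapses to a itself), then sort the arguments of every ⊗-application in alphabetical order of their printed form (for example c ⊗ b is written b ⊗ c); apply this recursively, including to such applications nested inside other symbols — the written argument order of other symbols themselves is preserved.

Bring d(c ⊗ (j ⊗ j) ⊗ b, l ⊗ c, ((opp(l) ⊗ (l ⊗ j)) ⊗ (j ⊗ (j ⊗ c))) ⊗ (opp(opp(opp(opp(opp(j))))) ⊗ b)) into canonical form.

Focus inside:  ((opp(l) ⊗ (l ⊗ j)) ⊗ (j ⊗ (j ⊗ c))) ⊗ (opp(opp(opp(opp(opp(j))))) ⊗ b)
Push opp inside:  distribute opp over ⊗ and collapse double opp
Cancel:  l cancels
Collect:  j ⊗ j ⊗ c ⊗ b
Sort:  b ⊗ c ⊗ j ⊗ j
Put back:  d(b ⊗ c ⊗ j ⊗ j, c ⊗ l, b ⊗ c ⊗ j ⊗ j)

Answer: d(b ⊗ c ⊗ j ⊗ j, c ⊗ l, b ⊗ c ⊗ j ⊗ j)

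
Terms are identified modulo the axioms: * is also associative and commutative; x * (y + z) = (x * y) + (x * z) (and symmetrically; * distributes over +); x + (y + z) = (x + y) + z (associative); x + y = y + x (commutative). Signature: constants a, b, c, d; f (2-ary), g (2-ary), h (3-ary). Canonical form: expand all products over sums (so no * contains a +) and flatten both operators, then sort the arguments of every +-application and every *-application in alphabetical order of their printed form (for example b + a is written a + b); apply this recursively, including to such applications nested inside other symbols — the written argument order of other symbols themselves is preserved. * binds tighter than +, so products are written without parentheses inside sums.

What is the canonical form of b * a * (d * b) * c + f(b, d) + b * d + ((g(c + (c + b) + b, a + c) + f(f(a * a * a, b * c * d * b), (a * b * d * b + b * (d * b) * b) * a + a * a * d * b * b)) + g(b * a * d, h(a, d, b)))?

Expand:  a * b * b * c * d + f(b, d) + b * d + g(b + b + c + c, a + c) + f(f(a * a * a, b * b * c * d), a * a * b * b * d + a * a * b * b * d + a * b * b * b * d) + g(a * b * d, h(a, d, b))
Sort arguments:  a * b * b * c * d + b * d + f(b, d) + f(f(a * a * a, b * b * c * d), a * a * b * b * d + a * a * b * b * d + a * b * b * b * d) + g(a * b * d, h(a, d, b)) + g(b + b + c + c, a + c)

Answer: a * b * b * c * d + b * d + f(b, d) + f(f(a * a * a, b * b * c * d), a * a * b * b * d + a * a * b * b * d + a * b * b * b * d) + g(a * b * d, h(a, d, b)) + g(b + b + c + c, a + c)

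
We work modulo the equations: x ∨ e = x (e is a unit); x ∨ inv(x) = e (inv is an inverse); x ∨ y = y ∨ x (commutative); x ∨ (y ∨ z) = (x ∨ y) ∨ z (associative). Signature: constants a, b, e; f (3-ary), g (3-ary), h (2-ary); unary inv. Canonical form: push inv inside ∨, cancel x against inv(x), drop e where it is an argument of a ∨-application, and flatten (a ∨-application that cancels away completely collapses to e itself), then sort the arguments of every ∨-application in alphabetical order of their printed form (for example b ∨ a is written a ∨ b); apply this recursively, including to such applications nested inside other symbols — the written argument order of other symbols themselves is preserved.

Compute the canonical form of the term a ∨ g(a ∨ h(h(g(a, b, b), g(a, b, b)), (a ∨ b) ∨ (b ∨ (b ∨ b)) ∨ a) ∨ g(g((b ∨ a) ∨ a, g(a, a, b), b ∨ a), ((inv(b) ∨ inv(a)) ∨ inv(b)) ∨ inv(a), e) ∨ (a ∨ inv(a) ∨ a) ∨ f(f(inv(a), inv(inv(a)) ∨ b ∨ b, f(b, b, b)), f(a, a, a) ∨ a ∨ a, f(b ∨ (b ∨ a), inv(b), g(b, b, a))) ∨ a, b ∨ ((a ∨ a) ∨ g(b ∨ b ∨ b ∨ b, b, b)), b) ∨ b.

Push inv inside:  distribute inv over ∨ and collapse double inv
Collect:  a ∨ g(a ∨ a ∨ a ∨ f(f(inv(a), a ∨ b ∨ b, f(b, b, b)), a ∨ a ∨ f(a, a, a), f(a ∨ b ∨ b, inv(b), g(b, b, a))) ∨ g(g(a ∨ a ∨ b, g(a, a, b), a ∨ b), inv(a) ∨ inv(a) ∨ inv(b) ∨ inv(b), e) ∨ h(h(g(a, b, b), g(a, b, b)), a ∨ a ∨ b ∨ b ∨ b ∨ b), a ∨ a ∨ b ∨ g(b ∨ b ∨ b ∨ b, b, b), b) ∨ b
Sort:  a ∨ b ∨ g(a ∨ a ∨ a ∨ f(f(inv(a), a ∨ b ∨ b, f(b, b, b)), a ∨ a ∨ f(a, a, a), f(a ∨ b ∨ b, inv(b), g(b, b, a))) ∨ g(g(a ∨ a ∨ b, g(a, a, b), a ∨ b), inv(a) ∨ inv(a) ∨ inv(b) ∨ inv(b), e) ∨ h(h(g(a, b, b), g(a, b, b)), a ∨ a ∨ b ∨ b ∨ b ∨ b), a ∨ a ∨ b ∨ g(b ∨ b ∨ b ∨ b, b, b), b)

Answer: a ∨ b ∨ g(a ∨ a ∨ a ∨ f(f(inv(a), a ∨ b ∨ b, f(b, b, b)), a ∨ a ∨ f(a, a, a), f(a ∨ b ∨ b, inv(b), g(b, b, a))) ∨ g(g(a ∨ a ∨ b, g(a, a, b), a ∨ b), inv(a) ∨ inv(a) ∨ inv(b) ∨ inv(b), e) ∨ h(h(g(a, b, b), g(a, b, b)), a ∨ a ∨ b ∨ b ∨ b ∨ b), a ∨ a ∨ b ∨ g(b ∨ b ∨ b ∨ b, b, b), b)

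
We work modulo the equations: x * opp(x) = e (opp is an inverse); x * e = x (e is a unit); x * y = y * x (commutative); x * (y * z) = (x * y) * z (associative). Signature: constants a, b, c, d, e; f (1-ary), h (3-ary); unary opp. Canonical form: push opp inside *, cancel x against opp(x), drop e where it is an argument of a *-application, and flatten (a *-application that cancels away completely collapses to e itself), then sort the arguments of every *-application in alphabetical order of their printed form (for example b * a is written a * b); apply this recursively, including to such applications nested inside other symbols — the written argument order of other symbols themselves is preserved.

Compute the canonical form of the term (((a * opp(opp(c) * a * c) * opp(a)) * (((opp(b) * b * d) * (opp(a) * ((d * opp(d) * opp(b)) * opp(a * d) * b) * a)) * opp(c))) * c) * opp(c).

Push opp inside:  distribute opp over * and collapse double opp
Cancel inverse pairs:  b cancels; d cancels
Combine occurrences:  opp(a) * opp(a) * opp(c)

Answer: opp(a) * opp(a) * opp(c)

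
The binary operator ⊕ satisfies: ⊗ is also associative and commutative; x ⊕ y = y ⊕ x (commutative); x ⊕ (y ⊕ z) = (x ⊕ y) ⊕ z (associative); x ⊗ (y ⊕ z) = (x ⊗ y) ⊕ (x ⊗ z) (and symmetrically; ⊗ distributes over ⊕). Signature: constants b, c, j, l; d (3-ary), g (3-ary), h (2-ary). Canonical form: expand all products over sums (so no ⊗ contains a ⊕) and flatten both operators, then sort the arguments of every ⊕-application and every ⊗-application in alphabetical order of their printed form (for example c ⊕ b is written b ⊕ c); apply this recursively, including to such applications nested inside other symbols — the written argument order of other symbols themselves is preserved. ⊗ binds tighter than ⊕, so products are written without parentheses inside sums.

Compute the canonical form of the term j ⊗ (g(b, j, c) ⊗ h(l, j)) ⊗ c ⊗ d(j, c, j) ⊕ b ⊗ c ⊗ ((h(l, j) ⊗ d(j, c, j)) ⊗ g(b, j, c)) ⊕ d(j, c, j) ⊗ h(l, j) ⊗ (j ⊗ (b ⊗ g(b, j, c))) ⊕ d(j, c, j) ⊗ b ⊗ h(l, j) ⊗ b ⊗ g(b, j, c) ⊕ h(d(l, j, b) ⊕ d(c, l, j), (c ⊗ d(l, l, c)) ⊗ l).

Merge nested applications:  c ⊗ d(j, c, j) ⊗ g(b, j, c) ⊗ h(l, j) ⊗ j ⊕ b ⊗ c ⊗ d(j, c, j) ⊗ g(b, j, c) ⊗ h(l, j) ⊕ b ⊗ d(j, c, j) ⊗ g(b, j, c) ⊗ h(l, j) ⊗ j ⊕ b ⊗ b ⊗ d(j, c, j) ⊗ g(b, j, c) ⊗ h(l, j) ⊕ h(d(c, l, j) ⊕ d(l, j, b), c ⊗ d(l, l, c) ⊗ l)
Sort arguments:  b ⊗ b ⊗ d(j, c, j) ⊗ g(b, j, c) ⊗ h(l, j) ⊕ b ⊗ c ⊗ d(j, c, j) ⊗ g(b, j, c) ⊗ h(l, j) ⊕ b ⊗ d(j, c, j) ⊗ g(b, j, c) ⊗ h(l, j) ⊗ j ⊕ c ⊗ d(j, c, j) ⊗ g(b, j, c) ⊗ h(l, j) ⊗ j ⊕ h(d(c, l, j) ⊕ d(l, j, b), c ⊗ d(l, l, c) ⊗ l)

Answer: b ⊗ b ⊗ d(j, c, j) ⊗ g(b, j, c) ⊗ h(l, j) ⊕ b ⊗ c ⊗ d(j, c, j) ⊗ g(b, j, c) ⊗ h(l, j) ⊕ b ⊗ d(j, c, j) ⊗ g(b, j, c) ⊗ h(l, j) ⊗ j ⊕ c ⊗ d(j, c, j) ⊗ g(b, j, c) ⊗ h(l, j) ⊗ j ⊕ h(d(c, l, j) ⊕ d(l, j, b), c ⊗ d(l, l, c) ⊗ l)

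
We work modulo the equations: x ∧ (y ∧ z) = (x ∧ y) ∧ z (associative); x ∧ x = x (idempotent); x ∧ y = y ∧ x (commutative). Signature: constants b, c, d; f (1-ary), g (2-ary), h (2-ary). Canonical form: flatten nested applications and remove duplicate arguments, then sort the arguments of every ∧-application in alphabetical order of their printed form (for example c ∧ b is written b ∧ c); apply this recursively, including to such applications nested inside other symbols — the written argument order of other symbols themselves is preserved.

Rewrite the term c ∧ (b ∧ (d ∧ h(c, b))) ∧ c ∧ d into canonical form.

Answer: b ∧ c ∧ d ∧ h(c, b)

Derivation:
Merge nested applications:  c ∧ b ∧ d ∧ h(c, b) ∧ c ∧ d
Drop duplicates:  drop duplicate c, d
Sort arguments:  b ∧ c ∧ d ∧ h(c, b)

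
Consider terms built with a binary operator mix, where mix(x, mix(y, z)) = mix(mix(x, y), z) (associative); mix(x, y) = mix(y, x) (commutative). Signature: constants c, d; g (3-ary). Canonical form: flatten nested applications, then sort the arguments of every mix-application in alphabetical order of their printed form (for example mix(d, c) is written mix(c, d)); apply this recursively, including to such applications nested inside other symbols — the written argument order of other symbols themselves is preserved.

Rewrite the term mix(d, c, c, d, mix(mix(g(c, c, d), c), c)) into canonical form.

Answer: mix(c, c, c, c, d, d, g(c, c, d))

Derivation:
Flatten:  mix(d, c, c, d, g(c, c, d), c, c)
Order the arguments:  mix(c, c, c, c, d, d, g(c, c, d))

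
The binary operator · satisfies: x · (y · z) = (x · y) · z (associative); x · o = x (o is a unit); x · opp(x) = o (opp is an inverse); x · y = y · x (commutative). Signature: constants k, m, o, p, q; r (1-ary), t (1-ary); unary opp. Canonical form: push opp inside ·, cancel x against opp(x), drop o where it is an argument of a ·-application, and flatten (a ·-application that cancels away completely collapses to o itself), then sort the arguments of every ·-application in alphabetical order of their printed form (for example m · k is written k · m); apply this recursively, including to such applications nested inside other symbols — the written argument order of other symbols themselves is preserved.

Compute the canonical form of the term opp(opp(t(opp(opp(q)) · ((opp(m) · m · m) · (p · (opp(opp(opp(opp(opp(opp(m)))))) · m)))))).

Answer: t(m · m · m · p · q)

Derivation:
Push opp inside:  distribute opp over · and collapse double opp
Combine occurrences:  t(m · m · m · p · q)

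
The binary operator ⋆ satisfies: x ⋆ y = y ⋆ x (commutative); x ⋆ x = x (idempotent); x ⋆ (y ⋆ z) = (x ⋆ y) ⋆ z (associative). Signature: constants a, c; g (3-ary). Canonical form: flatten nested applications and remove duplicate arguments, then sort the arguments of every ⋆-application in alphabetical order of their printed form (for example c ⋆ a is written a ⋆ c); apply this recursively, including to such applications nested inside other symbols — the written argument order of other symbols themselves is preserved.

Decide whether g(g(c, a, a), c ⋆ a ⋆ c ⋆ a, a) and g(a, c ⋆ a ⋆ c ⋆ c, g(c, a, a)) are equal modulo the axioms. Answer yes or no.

Answer: no — g(g(c, a, a), a ⋆ c, a) vs g(a, a ⋆ c, g(c, a, a))

Derivation:
Left:  g(g(c, a, a), c ⋆ a ⋆ c ⋆ a, a)
  Focus inside:  c ⋆ a ⋆ c ⋆ a
  Deduplicate:  drop duplicate c, a
  Sort:  a ⋆ c
  Reassemble:  g(g(c, a, a), a ⋆ c, a)
Right:  g(a, c ⋆ a ⋆ c ⋆ c, g(c, a, a))
  Focus inside:  c ⋆ a ⋆ c ⋆ c
  Drop duplicates:  drop duplicate c, c
  Sort arguments:  a ⋆ c
  Put back:  g(a, a ⋆ c, g(c, a, a))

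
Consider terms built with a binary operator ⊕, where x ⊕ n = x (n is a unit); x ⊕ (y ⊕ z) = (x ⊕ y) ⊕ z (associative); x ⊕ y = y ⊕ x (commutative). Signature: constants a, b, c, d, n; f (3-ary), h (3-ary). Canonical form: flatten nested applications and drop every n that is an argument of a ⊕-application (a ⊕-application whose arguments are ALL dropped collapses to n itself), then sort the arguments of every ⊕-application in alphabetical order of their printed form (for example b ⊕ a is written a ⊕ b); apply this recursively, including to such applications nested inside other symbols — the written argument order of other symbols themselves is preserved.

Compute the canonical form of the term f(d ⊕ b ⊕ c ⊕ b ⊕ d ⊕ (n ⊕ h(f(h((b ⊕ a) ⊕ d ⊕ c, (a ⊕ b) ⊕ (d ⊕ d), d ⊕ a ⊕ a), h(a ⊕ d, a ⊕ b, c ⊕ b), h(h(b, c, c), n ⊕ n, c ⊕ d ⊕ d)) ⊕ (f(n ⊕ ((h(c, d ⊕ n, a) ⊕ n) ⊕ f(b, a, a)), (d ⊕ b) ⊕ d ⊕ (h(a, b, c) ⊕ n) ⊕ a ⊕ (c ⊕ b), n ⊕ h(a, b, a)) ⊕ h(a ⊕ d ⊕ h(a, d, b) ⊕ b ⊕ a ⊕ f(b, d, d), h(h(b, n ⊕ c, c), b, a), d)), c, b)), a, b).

Answer: f(b ⊕ b ⊕ c ⊕ d ⊕ d ⊕ h(f(f(b, a, a) ⊕ h(c, d, a), a ⊕ b ⊕ b ⊕ c ⊕ d ⊕ d ⊕ h(a, b, c), h(a, b, a)) ⊕ f(h(a ⊕ b ⊕ c ⊕ d, a ⊕ b ⊕ d ⊕ d, a ⊕ a ⊕ d), h(a ⊕ d, a ⊕ b, b ⊕ c), h(h(b, c, c), n, c ⊕ d ⊕ d)) ⊕ h(a ⊕ a ⊕ b ⊕ d ⊕ f(b, d, d) ⊕ h(a, d, b), h(h(b, c, c), b, a), d), c, b), a, b)

Derivation:
Focus inside:  d ⊕ b ⊕ c ⊕ b ⊕ d ⊕ (n ⊕ h(f(h((b ⊕ a) ⊕ d ⊕ c, (a ⊕ b) ⊕ (d ⊕ d), d ⊕ a ⊕ a), h(a ⊕ d, a ⊕ b, c ⊕ b), h(h(b, c, c), n ⊕ n, c ⊕ d ⊕ d)) ⊕ (f(n ⊕ ((h(c, d ⊕ n, a) ⊕ n) ⊕ f(b, a, a)), (d ⊕ b) ⊕ d ⊕ (h(a, b, c) ⊕ n) ⊕ a ⊕ (c ⊕ b), n ⊕ h(a, b, a)) ⊕ h(a ⊕ d ⊕ h(a, d, b) ⊕ b ⊕ a ⊕ f(b, d, d), h(h(b, n ⊕ c, c), b, a), d)), c, b))
Un-nest:  d ⊕ b ⊕ c ⊕ b ⊕ d ⊕ n ⊕ h(f(h((b ⊕ a) ⊕ d ⊕ c, (a ⊕ b) ⊕ (d ⊕ d), d ⊕ a ⊕ a), h(a ⊕ d, a ⊕ b, c ⊕ b), h(h(b, c, c), n ⊕ n, c ⊕ d ⊕ d)) ⊕ (f(n ⊕ ((h(c, d ⊕ n, a) ⊕ n) ⊕ f(b, a, a)), (d ⊕ b) ⊕ d ⊕ (h(a, b, c) ⊕ n) ⊕ a ⊕ (c ⊕ b), n ⊕ h(a, b, a)) ⊕ h(a ⊕ d ⊕ h(a, d, b) ⊕ b ⊕ a ⊕ f(b, d, d), h(h(b, n ⊕ c, c), b, a), d)), c, b)
Simplify inside:  h(f(h((b ⊕ a) ⊕ d ⊕ c, (a ⊕ b) ⊕ (d ⊕ d), d ⊕ a ⊕ a), h(a ⊕ d, a ⊕ b, c ⊕ b), h(h(b, c, c), n ⊕ n, c ⊕ d ⊕ d)) ⊕ (f(n ⊕ ((h(c, d ⊕ n, a) ⊕ n) ⊕ f(b, a, a)), (d ⊕ b) ⊕ d ⊕ (h(a, b, c) ⊕ n) ⊕ a ⊕ (c ⊕ b), n ⊕ h(a, b, a)) ⊕ h(a ⊕ d ⊕ h(a, d, b) ⊕ b ⊕ a ⊕ f(b, d, d), h(h(b, n ⊕ c, c), b, a), d)), c, b)  →  h(f(f(b, a, a) ⊕ h(c, d, a), a ⊕ b ⊕ b ⊕ c ⊕ d ⊕ d ⊕ h(a, b, c), h(a, b, a)) ⊕ f(h(a ⊕ b ⊕ c ⊕ d, a ⊕ b ⊕ d ⊕ d, a ⊕ a ⊕ d), h(a ⊕ d, a ⊕ b, b ⊕ c), h(h(b, c, c), n, c ⊕ d ⊕ d)) ⊕ h(a ⊕ a ⊕ b ⊕ d ⊕ f(b, d, d) ⊕ h(a, d, b), h(h(b, c, c), b, a), d), c, b)
Drop the unit:  drop n
Sort:  b ⊕ b ⊕ c ⊕ d ⊕ d ⊕ h(f(f(b, a, a) ⊕ h(c, d, a), a ⊕ b ⊕ b ⊕ c ⊕ d ⊕ d ⊕ h(a, b, c), h(a, b, a)) ⊕ f(h(a ⊕ b ⊕ c ⊕ d, a ⊕ b ⊕ d ⊕ d, a ⊕ a ⊕ d), h(a ⊕ d, a ⊕ b, b ⊕ c), h(h(b, c, c), n, c ⊕ d ⊕ d)) ⊕ h(a ⊕ a ⊕ b ⊕ d ⊕ f(b, d, d) ⊕ h(a, d, b), h(h(b, c, c), b, a), d), c, b)
Put back:  f(b ⊕ b ⊕ c ⊕ d ⊕ d ⊕ h(f(f(b, a, a) ⊕ h(c, d, a), a ⊕ b ⊕ b ⊕ c ⊕ d ⊕ d ⊕ h(a, b, c), h(a, b, a)) ⊕ f(h(a ⊕ b ⊕ c ⊕ d, a ⊕ b ⊕ d ⊕ d, a ⊕ a ⊕ d), h(a ⊕ d, a ⊕ b, b ⊕ c), h(h(b, c, c), n, c ⊕ d ⊕ d)) ⊕ h(a ⊕ a ⊕ b ⊕ d ⊕ f(b, d, d) ⊕ h(a, d, b), h(h(b, c, c), b, a), d), c, b), a, b)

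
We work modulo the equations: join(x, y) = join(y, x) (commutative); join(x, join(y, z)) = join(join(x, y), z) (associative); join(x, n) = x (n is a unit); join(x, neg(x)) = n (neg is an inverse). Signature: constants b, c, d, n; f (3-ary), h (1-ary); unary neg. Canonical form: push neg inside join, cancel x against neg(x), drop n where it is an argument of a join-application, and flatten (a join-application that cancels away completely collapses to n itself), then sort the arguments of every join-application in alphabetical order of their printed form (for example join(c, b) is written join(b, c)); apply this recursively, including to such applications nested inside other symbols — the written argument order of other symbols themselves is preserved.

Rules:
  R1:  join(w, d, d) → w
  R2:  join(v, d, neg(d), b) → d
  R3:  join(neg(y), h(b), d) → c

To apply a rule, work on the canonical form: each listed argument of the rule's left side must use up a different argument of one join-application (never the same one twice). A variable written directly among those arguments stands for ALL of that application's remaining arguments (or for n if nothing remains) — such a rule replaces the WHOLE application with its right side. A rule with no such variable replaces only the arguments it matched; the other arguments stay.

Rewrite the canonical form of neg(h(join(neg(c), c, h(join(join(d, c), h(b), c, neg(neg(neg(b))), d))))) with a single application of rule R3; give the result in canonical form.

Answer: neg(h(h(join(c, c, c, d))))

Derivation:
Canonical form:  neg(h(h(join(c, c, d, d, h(b), neg(b)))))
Match R3:  consume d, h(b), neg(b);  y := b
Giving:  neg(h(h(join(c, c, c, d))))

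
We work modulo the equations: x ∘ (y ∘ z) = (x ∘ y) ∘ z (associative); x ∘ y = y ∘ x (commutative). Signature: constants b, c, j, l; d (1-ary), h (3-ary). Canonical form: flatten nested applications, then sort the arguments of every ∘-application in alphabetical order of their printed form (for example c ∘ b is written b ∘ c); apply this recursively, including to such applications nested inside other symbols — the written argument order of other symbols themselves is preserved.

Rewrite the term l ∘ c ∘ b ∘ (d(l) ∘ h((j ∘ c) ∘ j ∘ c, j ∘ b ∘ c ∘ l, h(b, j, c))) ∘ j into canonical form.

Un-nest:  l ∘ c ∘ b ∘ d(l) ∘ h((j ∘ c) ∘ j ∘ c, j ∘ b ∘ c ∘ l, h(b, j, c)) ∘ j
Simplify inside:  h((j ∘ c) ∘ j ∘ c, j ∘ b ∘ c ∘ l, h(b, j, c))  →  h(c ∘ c ∘ j ∘ j, b ∘ c ∘ j ∘ l, h(b, j, c))
Order the arguments:  b ∘ c ∘ d(l) ∘ h(c ∘ c ∘ j ∘ j, b ∘ c ∘ j ∘ l, h(b, j, c)) ∘ j ∘ l

Answer: b ∘ c ∘ d(l) ∘ h(c ∘ c ∘ j ∘ j, b ∘ c ∘ j ∘ l, h(b, j, c)) ∘ j ∘ l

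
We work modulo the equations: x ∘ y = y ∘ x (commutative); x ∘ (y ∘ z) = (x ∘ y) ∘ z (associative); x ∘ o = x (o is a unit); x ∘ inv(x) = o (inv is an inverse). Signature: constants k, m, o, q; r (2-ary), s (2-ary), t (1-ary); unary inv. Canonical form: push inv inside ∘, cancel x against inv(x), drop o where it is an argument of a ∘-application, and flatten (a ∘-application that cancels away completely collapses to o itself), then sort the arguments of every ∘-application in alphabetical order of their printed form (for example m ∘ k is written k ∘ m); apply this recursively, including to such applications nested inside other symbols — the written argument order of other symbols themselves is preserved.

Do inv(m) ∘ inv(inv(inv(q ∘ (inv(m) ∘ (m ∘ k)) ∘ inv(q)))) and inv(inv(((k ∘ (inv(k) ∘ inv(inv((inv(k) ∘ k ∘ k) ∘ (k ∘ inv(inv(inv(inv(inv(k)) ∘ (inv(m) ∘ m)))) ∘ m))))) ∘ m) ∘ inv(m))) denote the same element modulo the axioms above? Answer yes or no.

Left:  inv(m) ∘ inv(inv(inv(q ∘ (inv(m) ∘ (m ∘ k)) ∘ inv(q))))
  Push inv inside:  distribute inv over ∘ and collapse double inv
  Cancel:  q cancels
  Combine occurrences:  inv(m) ∘ inv(k)
  Sort arguments:  inv(k) ∘ inv(m)
Right:  inv(inv(((k ∘ (inv(k) ∘ inv(inv((inv(k) ∘ k ∘ k) ∘ (k ∘ inv(inv(inv(inv(inv(k)) ∘ (inv(m) ∘ m)))) ∘ m))))) ∘ m) ∘ inv(m)))
  Push inv inside:  distribute inv over ∘ and collapse double inv
  Collect terms:  k ∘ m

Answer: no — inv(k) ∘ inv(m) vs k ∘ m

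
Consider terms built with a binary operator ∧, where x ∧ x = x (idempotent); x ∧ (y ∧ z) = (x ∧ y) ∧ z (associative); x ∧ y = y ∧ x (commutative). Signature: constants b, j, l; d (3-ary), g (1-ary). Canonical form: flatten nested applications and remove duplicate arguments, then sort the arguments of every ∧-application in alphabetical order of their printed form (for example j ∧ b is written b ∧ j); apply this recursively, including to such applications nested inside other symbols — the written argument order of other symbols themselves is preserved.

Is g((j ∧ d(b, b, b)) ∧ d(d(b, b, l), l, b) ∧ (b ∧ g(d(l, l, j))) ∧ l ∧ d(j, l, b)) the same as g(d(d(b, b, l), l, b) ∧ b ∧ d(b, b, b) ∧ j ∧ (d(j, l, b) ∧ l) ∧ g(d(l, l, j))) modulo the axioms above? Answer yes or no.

Left:  g((j ∧ d(b, b, b)) ∧ d(d(b, b, l), l, b) ∧ (b ∧ g(d(l, l, j))) ∧ l ∧ d(j, l, b))
  Descend into:  (j ∧ d(b, b, b)) ∧ d(d(b, b, l), l, b) ∧ (b ∧ g(d(l, l, j))) ∧ l ∧ d(j, l, b)
  Flatten:  j ∧ d(b, b, b) ∧ d(d(b, b, l), l, b) ∧ b ∧ g(d(l, l, j)) ∧ l ∧ d(j, l, b)
  Sort arguments:  b ∧ d(b, b, b) ∧ d(d(b, b, l), l, b) ∧ d(j, l, b) ∧ g(d(l, l, j)) ∧ j ∧ l
  Rebuild:  g(b ∧ d(b, b, b) ∧ d(d(b, b, l), l, b) ∧ d(j, l, b) ∧ g(d(l, l, j)) ∧ j ∧ l)
Right:  g(d(d(b, b, l), l, b) ∧ b ∧ d(b, b, b) ∧ j ∧ (d(j, l, b) ∧ l) ∧ g(d(l, l, j)))
  Work inside:  d(d(b, b, l), l, b) ∧ b ∧ d(b, b, b) ∧ j ∧ (d(j, l, b) ∧ l) ∧ g(d(l, l, j))
  Merge nested applications:  d(d(b, b, l), l, b) ∧ b ∧ d(b, b, b) ∧ j ∧ d(j, l, b) ∧ l ∧ g(d(l, l, j))
  Sort arguments:  b ∧ d(b, b, b) ∧ d(d(b, b, l), l, b) ∧ d(j, l, b) ∧ g(d(l, l, j)) ∧ j ∧ l
  Put back:  g(b ∧ d(b, b, b) ∧ d(d(b, b, l), l, b) ∧ d(j, l, b) ∧ g(d(l, l, j)) ∧ j ∧ l)

Answer: yes — both canonical forms are g(b ∧ d(b, b, b) ∧ d(d(b, b, l), l, b) ∧ d(j, l, b) ∧ g(d(l, l, j)) ∧ j ∧ l)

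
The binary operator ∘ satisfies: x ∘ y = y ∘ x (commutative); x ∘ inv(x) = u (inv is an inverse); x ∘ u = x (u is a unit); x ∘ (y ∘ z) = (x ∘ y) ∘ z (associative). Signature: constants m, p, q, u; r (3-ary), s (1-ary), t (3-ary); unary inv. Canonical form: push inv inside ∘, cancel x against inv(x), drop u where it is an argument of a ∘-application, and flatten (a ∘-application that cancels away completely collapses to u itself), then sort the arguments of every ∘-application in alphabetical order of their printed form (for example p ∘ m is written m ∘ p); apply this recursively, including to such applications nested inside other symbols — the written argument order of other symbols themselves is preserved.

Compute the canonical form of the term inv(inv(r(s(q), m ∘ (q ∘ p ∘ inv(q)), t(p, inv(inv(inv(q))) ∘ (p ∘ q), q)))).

Push inv inside:  distribute inv over ∘ and collapse double inv
Collect:  r(s(q), m ∘ p, t(p, p, q))

Answer: r(s(q), m ∘ p, t(p, p, q))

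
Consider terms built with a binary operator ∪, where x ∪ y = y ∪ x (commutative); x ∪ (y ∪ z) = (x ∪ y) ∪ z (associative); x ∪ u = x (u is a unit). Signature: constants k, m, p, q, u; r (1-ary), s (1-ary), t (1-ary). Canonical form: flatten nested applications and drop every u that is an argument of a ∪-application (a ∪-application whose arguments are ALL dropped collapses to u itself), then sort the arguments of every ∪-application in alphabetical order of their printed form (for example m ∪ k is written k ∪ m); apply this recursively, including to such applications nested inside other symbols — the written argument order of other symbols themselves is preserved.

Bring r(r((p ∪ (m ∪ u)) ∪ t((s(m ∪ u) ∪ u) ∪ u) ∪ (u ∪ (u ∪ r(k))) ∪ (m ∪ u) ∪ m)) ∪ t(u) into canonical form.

Inside:  r(r((p ∪ (m ∪ u)) ∪ t((s(m ∪ u) ∪ u) ∪ u) ∪ (u ∪ (u ∪ r(k))) ∪ (m ∪ u) ∪ m))  →  r(r(m ∪ m ∪ m ∪ p ∪ r(k) ∪ t(s(m))))
Sort:  r(r(m ∪ m ∪ m ∪ p ∪ r(k) ∪ t(s(m)))) ∪ t(u)

Answer: r(r(m ∪ m ∪ m ∪ p ∪ r(k) ∪ t(s(m)))) ∪ t(u)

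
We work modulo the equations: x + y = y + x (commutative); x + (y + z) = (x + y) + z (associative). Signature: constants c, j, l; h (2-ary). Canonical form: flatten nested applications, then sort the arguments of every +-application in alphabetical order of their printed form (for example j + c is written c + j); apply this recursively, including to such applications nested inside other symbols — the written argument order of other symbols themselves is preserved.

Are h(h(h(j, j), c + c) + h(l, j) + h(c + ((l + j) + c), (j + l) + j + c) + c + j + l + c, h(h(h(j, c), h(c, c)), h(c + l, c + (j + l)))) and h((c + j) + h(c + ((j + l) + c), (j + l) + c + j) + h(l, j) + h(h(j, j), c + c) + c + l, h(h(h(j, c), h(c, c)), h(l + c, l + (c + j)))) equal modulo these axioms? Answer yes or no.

Answer: yes — both canonical forms are h(c + c + h(c + c + j + l, c + j + j + l) + h(h(j, j), c + c) + h(l, j) + j + l, h(h(h(j, c), h(c, c)), h(c + l, c + j + l)))

Derivation:
Left:  h(h(h(j, j), c + c) + h(l, j) + h(c + ((l + j) + c), (j + l) + j + c) + c + j + l + c, h(h(h(j, c), h(c, c)), h(c + l, c + (j + l))))
  Work inside:  h(h(j, j), c + c) + h(l, j) + h(c + ((l + j) + c), (j + l) + j + c) + c + j + l + c
  Canonicalize subterm:  h(c + ((l + j) + c), (j + l) + j + c)  →  h(c + c + j + l, c + j + j + l)
  Sort arguments:  c + c + h(c + c + j + l, c + j + j + l) + h(h(j, j), c + c) + h(l, j) + j + l
  Reassemble:  h(c + c + h(c + c + j + l, c + j + j + l) + h(h(j, j), c + c) + h(l, j) + j + l, h(h(h(j, c), h(c, c)), h(c + l, c + j + l)))
Right:  h((c + j) + h(c + ((j + l) + c), (j + l) + c + j) + h(l, j) + h(h(j, j), c + c) + c + l, h(h(h(j, c), h(c, c)), h(l + c, l + (c + j))))
  Descend into:  (c + j) + h(c + ((j + l) + c), (j + l) + c + j) + h(l, j) + h(h(j, j), c + c) + c + l
  Merge nested applications:  c + j + h(c + ((j + l) + c), (j + l) + c + j) + h(l, j) + h(h(j, j), c + c) + c + l
  Simplify inside:  h(c + ((j + l) + c), (j + l) + c + j)  →  h(c + c + j + l, c + j + j + l)
  Order the arguments:  c + c + h(c + c + j + l, c + j + j + l) + h(h(j, j), c + c) + h(l, j) + j + l
  Put back:  h(c + c + h(c + c + j + l, c + j + j + l) + h(h(j, j), c + c) + h(l, j) + j + l, h(h(h(j, c), h(c, c)), h(c + l, c + j + l)))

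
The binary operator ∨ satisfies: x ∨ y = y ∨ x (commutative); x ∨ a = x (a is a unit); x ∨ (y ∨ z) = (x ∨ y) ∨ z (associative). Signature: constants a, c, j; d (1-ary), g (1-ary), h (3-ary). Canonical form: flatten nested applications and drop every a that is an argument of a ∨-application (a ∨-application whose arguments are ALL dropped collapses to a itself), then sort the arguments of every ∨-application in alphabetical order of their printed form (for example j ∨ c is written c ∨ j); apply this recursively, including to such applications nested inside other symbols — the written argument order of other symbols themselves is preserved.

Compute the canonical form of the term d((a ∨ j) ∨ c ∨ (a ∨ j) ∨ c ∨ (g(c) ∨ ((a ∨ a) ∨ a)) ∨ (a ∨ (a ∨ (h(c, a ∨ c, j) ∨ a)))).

Work inside:  (a ∨ j) ∨ c ∨ (a ∨ j) ∨ c ∨ (g(c) ∨ ((a ∨ a) ∨ a)) ∨ (a ∨ (a ∨ (h(c, a ∨ c, j) ∨ a)))
Un-nest:  a ∨ j ∨ c ∨ a ∨ j ∨ c ∨ g(c) ∨ a ∨ a ∨ a ∨ a ∨ a ∨ h(c, a ∨ c, j) ∨ a
Simplify inside:  h(c, a ∨ c, j)  →  h(c, c, j)
Units out:  drop a (×8)
Sort:  c ∨ c ∨ g(c) ∨ h(c, c, j) ∨ j ∨ j
Rebuild:  d(c ∨ c ∨ g(c) ∨ h(c, c, j) ∨ j ∨ j)

Answer: d(c ∨ c ∨ g(c) ∨ h(c, c, j) ∨ j ∨ j)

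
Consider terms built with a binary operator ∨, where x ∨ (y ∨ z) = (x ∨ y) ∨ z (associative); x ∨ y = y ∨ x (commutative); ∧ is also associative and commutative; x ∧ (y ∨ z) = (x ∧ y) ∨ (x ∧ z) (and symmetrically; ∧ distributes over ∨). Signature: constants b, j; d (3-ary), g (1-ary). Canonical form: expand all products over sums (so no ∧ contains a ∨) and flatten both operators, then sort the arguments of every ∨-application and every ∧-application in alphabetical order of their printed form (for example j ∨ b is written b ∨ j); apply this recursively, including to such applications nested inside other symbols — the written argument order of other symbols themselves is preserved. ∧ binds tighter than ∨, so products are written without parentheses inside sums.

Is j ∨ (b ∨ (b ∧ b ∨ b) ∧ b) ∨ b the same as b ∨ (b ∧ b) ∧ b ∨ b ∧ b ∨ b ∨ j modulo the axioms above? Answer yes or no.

Answer: yes — both canonical forms are b ∨ b ∨ b ∧ b ∨ b ∧ b ∧ b ∨ j

Derivation:
Left:  j ∨ (b ∨ (b ∧ b ∨ b) ∧ b) ∨ b
  Expand:  j ∨ b ∨ b ∧ b ∧ b ∨ b ∧ b ∨ b
  Order the arguments:  b ∨ b ∨ b ∧ b ∨ b ∧ b ∧ b ∨ j
Right:  b ∨ (b ∧ b) ∧ b ∨ b ∧ b ∨ b ∨ j
  Merge nested applications:  b ∨ b ∧ b ∧ b ∨ b ∧ b ∨ b ∨ j
  Order the arguments:  b ∨ b ∨ b ∧ b ∨ b ∧ b ∧ b ∨ j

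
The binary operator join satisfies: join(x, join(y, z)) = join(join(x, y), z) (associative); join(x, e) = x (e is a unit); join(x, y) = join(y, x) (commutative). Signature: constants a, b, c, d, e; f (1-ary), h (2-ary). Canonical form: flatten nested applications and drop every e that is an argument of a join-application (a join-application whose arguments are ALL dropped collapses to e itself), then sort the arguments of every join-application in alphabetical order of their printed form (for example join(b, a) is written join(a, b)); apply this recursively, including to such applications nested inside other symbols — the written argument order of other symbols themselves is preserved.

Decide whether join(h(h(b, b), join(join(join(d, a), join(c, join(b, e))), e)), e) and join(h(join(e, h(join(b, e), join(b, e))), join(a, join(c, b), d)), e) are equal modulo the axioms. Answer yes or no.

Left:  join(h(h(b, b), join(join(join(d, a), join(c, join(b, e))), e)), e)
  Simplify inside:  h(h(b, b), join(join(join(d, a), join(c, join(b, e))), e))  →  h(h(b, b), join(a, b, c, d))
  Units out:  drop e
  Sort arguments:  h(h(b, b), join(a, b, c, d))
Right:  join(h(join(e, h(join(b, e), join(b, e))), join(a, join(c, b), d)), e)
  Canonicalize subterm:  h(join(e, h(join(b, e), join(b, e))), join(a, join(c, b), d))  →  h(h(b, b), join(a, b, c, d))
  Units out:  drop e
  Sort arguments:  h(h(b, b), join(a, b, c, d))

Answer: yes — both canonical forms are h(h(b, b), join(a, b, c, d))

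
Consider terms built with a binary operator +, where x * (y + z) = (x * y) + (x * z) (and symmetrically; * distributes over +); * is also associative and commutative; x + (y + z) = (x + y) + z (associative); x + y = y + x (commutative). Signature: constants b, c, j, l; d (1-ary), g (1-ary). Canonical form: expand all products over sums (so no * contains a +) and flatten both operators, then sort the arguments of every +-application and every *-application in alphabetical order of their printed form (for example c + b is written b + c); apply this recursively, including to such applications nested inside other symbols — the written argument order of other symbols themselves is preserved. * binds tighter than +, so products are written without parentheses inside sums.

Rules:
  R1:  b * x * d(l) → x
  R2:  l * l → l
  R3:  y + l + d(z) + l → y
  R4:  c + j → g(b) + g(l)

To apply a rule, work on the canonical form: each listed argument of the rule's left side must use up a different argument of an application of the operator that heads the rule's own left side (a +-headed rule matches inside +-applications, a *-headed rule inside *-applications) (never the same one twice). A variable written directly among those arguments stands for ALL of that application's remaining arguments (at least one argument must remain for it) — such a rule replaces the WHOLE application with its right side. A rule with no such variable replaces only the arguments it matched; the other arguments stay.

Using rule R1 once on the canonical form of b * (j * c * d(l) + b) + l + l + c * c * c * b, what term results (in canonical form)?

Answer: b * b + b * c * c * c + c * j + l + l

Derivation:
Canonical form:  b * b + b * c * c * c + b * c * d(l) * j + l + l
Match R1:  consume b, d(l);  x := c * j
The variable takes the whole remainder — replace the entire application.
Giving:  b * b + b * c * c * c + c * j + l + l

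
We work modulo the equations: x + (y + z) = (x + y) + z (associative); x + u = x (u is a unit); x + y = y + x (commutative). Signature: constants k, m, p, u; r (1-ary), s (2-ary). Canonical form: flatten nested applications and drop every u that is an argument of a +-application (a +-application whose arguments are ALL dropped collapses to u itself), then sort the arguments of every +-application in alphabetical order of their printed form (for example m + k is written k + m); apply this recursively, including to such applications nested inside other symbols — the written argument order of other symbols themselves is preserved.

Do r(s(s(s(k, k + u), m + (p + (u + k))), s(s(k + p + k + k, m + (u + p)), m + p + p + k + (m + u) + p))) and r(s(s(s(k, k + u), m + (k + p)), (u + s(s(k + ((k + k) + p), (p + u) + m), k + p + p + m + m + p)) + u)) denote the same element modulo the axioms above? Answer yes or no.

Answer: yes — both canonical forms are r(s(s(s(k, k), k + m + p), s(s(k + k + k + p, m + p), k + m + m + p + p + p)))

Derivation:
Left:  r(s(s(s(k, k + u), m + (p + (u + k))), s(s(k + p + k + k, m + (u + p)), m + p + p + k + (m + u) + p)))
  Descend into:  m + p + p + k + (m + u) + p
  Un-nest:  m + p + p + k + m + u + p
  Drop the unit:  drop u
  Sort arguments:  k + m + m + p + p + p
  Reassemble:  r(s(s(s(k, k), k + m + p), s(s(k + k + k + p, m + p), k + m + m + p + p + p)))
Right:  r(s(s(s(k, k + u), m + (k + p)), (u + s(s(k + ((k + k) + p), (p + u) + m), k + p + p + m + m + p)) + u))
  Focus inside:  (u + s(s(k + ((k + k) + p), (p + u) + m), k + p + p + m + m + p)) + u
  Merge nested applications:  u + s(s(k + ((k + k) + p), (p + u) + m), k + p + p + m + m + p) + u
  Simplify inside:  s(s(k + ((k + k) + p), (p + u) + m), k + p + p + m + m + p)  →  s(s(k + k + k + p, m + p), k + m + m + p + p + p)
  Drop the unit:  drop u (×2)
  Sort:  s(s(k + k + k + p, m + p), k + m + m + p + p + p)
  Reassemble:  r(s(s(s(k, k), k + m + p), s(s(k + k + k + p, m + p), k + m + m + p + p + p)))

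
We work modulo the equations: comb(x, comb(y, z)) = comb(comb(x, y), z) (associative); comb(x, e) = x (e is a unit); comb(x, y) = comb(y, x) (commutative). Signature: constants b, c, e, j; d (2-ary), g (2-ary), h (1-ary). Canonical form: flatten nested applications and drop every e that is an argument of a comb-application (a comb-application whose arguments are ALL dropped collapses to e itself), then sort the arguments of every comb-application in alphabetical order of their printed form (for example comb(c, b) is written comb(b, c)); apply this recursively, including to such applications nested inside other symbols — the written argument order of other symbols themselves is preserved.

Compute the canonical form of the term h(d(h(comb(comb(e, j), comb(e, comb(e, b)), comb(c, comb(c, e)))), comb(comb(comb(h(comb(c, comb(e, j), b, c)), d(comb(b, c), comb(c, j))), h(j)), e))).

Descend into:  comb(comb(comb(h(comb(c, comb(e, j), b, c)), d(comb(b, c), comb(c, j))), h(j)), e)
Merge nested applications:  comb(h(comb(c, comb(e, j), b, c)), d(comb(b, c), comb(c, j)), h(j), e)
Inside:  h(comb(c, comb(e, j), b, c))  →  h(comb(b, c, c, j))
Unit:  drop e
Sort arguments:  comb(d(comb(b, c), comb(c, j)), h(comb(b, c, c, j)), h(j))
Put back:  h(d(h(comb(b, c, c, j)), comb(d(comb(b, c), comb(c, j)), h(comb(b, c, c, j)), h(j))))

Answer: h(d(h(comb(b, c, c, j)), comb(d(comb(b, c), comb(c, j)), h(comb(b, c, c, j)), h(j))))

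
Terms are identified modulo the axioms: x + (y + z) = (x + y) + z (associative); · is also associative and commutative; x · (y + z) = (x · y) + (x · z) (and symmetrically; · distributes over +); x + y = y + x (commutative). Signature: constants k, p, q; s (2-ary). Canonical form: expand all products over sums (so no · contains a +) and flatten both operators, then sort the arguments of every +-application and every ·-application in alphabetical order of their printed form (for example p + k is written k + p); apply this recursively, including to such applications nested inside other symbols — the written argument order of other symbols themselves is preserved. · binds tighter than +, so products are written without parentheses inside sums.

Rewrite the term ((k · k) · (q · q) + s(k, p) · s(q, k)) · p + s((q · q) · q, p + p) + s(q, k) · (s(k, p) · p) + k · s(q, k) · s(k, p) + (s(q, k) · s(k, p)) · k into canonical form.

Expand products over sums:  k · k · p · q · q + p · s(k, p) · s(q, k) + s(q · q · q, p + p) + p · s(k, p) · s(q, k) + k · s(k, p) · s(q, k) + k · s(k, p) · s(q, k)
Order the arguments:  k · k · p · q · q + k · s(k, p) · s(q, k) + k · s(k, p) · s(q, k) + p · s(k, p) · s(q, k) + p · s(k, p) · s(q, k) + s(q · q · q, p + p)

Answer: k · k · p · q · q + k · s(k, p) · s(q, k) + k · s(k, p) · s(q, k) + p · s(k, p) · s(q, k) + p · s(k, p) · s(q, k) + s(q · q · q, p + p)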